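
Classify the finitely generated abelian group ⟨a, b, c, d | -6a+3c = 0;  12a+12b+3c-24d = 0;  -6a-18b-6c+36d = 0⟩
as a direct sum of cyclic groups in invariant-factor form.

Answer: M ≅ ℤ^1 ⊕ ℤ/3 ⊕ ℤ/6 ⊕ ℤ/18

Derivation:
rank_ℚ(R)=3; free=4−3=1
SNF(R) diag = [3, 6, 18] → torsion [3, 6, 18]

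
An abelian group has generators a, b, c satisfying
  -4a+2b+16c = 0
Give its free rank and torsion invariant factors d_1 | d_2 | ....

rank_ℚ(R)=1; free=3−1=2
SNF(R) diag = [2] → torsion [2]

Answer: M ≅ ℤ^2 ⊕ ℤ/2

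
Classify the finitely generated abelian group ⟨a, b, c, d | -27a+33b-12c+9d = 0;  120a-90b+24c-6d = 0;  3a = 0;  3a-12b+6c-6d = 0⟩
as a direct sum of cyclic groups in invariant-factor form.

rank_ℚ(R)=4; free=4−4=0
SNF(R) diag = [3, 3, 6, 12] → torsion [3, 3, 6, 12]

Answer: M ≅ ℤ/3 ⊕ ℤ/3 ⊕ ℤ/6 ⊕ ℤ/12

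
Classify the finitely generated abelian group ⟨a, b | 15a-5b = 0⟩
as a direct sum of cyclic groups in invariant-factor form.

Answer: M ≅ ℤ^1 ⊕ ℤ/5

Derivation:
rank_ℚ(R)=1; free=2−1=1
SNF(R) diag = [5] → torsion [5]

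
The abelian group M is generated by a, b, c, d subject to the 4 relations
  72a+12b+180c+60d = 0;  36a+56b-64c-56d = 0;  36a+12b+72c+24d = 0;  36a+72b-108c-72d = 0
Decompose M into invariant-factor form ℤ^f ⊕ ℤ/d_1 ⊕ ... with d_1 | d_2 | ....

Answer: M ≅ ℤ/4 ⊕ ℤ/12 ⊕ ℤ/36 ⊕ ℤ/36

Derivation:
rank_ℚ(R)=4; free=4−4=0
SNF(R) diag = [4, 12, 36, 36] → torsion [4, 12, 36, 36]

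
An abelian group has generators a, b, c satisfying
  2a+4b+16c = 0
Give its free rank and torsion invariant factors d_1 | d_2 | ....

rank_ℚ(R)=1; free=3−1=2
SNF(R) diag = [2] → torsion [2]

Answer: M ≅ ℤ^2 ⊕ ℤ/2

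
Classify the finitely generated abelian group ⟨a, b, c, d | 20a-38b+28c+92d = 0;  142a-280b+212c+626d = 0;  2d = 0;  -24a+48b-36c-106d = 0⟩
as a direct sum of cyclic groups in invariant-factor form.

rank_ℚ(R)=4; free=4−4=0
SNF(R) diag = [2, 2, 6, 12] → torsion [2, 2, 6, 12]

Answer: M ≅ ℤ/2 ⊕ ℤ/2 ⊕ ℤ/6 ⊕ ℤ/12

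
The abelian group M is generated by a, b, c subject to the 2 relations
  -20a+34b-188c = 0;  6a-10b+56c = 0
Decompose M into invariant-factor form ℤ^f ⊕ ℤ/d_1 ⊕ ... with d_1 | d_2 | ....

rank_ℚ(R)=2; free=3−2=1
SNF(R) diag = [2, 2] → torsion [2, 2]

Answer: M ≅ ℤ^1 ⊕ ℤ/2 ⊕ ℤ/2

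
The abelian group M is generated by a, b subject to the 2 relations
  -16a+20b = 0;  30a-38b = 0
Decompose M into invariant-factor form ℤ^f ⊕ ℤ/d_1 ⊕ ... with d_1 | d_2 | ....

Answer: M ≅ ℤ/2 ⊕ ℤ/4

Derivation:
rank_ℚ(R)=2; free=2−2=0
SNF(R) diag = [2, 4] → torsion [2, 4]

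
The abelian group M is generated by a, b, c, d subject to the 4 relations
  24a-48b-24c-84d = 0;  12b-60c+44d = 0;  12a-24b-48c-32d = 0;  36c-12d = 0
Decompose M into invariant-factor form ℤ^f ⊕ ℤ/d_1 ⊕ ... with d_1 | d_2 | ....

Answer: M ≅ ℤ/4 ⊕ ℤ/12 ⊕ ℤ/12 ⊕ ℤ/36

Derivation:
rank_ℚ(R)=4; free=4−4=0
SNF(R) diag = [4, 12, 12, 36] → torsion [4, 12, 12, 36]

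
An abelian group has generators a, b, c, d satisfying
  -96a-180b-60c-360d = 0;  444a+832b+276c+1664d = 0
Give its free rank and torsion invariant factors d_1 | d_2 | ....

rank_ℚ(R)=2; free=4−2=2
SNF(R) diag = [4, 12] → torsion [4, 12]

Answer: M ≅ ℤ^2 ⊕ ℤ/4 ⊕ ℤ/12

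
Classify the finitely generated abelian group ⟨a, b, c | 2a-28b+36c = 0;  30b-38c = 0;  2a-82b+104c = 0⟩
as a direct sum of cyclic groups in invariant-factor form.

rank_ℚ(R)=3; free=3−3=0
SNF(R) diag = [2, 2, 6] → torsion [2, 2, 6]

Answer: M ≅ ℤ/2 ⊕ ℤ/2 ⊕ ℤ/6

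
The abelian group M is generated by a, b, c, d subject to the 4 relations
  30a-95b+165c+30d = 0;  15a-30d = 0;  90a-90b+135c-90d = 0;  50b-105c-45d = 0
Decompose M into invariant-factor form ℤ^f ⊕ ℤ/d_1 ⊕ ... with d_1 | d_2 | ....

Answer: M ≅ ℤ/5 ⊕ ℤ/15 ⊕ ℤ/15 ⊕ ℤ/45

Derivation:
rank_ℚ(R)=4; free=4−4=0
SNF(R) diag = [5, 15, 15, 45] → torsion [5, 15, 15, 45]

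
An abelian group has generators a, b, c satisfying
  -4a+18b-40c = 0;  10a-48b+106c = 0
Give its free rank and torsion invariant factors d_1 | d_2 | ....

Answer: M ≅ ℤ^1 ⊕ ℤ/2 ⊕ ℤ/6

Derivation:
rank_ℚ(R)=2; free=3−2=1
SNF(R) diag = [2, 6] → torsion [2, 6]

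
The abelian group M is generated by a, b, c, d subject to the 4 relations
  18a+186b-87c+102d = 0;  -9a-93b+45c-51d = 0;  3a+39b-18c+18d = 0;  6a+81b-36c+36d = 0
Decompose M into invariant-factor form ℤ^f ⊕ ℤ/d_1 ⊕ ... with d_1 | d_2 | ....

Answer: M ≅ ℤ/3 ⊕ ℤ/3 ⊕ ℤ/3 ⊕ ℤ/3

Derivation:
rank_ℚ(R)=4; free=4−4=0
SNF(R) diag = [3, 3, 3, 3] → torsion [3, 3, 3, 3]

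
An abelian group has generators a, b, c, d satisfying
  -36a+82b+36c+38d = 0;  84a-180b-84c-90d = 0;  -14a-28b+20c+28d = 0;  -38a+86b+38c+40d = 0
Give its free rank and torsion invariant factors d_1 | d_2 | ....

rank_ℚ(R)=4; free=4−4=0
SNF(R) diag = [2, 2, 6, 18] → torsion [2, 2, 6, 18]

Answer: M ≅ ℤ/2 ⊕ ℤ/2 ⊕ ℤ/6 ⊕ ℤ/18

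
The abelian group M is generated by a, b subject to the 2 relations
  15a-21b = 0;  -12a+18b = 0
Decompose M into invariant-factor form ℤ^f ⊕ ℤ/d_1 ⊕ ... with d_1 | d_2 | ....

rank_ℚ(R)=2; free=2−2=0
SNF(R) diag = [3, 6] → torsion [3, 6]

Answer: M ≅ ℤ/3 ⊕ ℤ/6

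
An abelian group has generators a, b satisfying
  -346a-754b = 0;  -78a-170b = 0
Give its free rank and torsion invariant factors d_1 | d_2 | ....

Answer: M ≅ ℤ/2 ⊕ ℤ/4

Derivation:
rank_ℚ(R)=2; free=2−2=0
SNF(R) diag = [2, 4] → torsion [2, 4]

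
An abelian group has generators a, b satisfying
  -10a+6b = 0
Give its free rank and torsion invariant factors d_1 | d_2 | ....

rank_ℚ(R)=1; free=2−1=1
SNF(R) diag = [2] → torsion [2]

Answer: M ≅ ℤ^1 ⊕ ℤ/2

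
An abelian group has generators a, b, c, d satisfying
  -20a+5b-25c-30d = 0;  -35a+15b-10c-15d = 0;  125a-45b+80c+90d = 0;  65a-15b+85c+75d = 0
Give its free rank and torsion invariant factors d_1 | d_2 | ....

rank_ℚ(R)=4; free=4−4=0
SNF(R) diag = [5, 5, 5, 15] → torsion [5, 5, 5, 15]

Answer: M ≅ ℤ/5 ⊕ ℤ/5 ⊕ ℤ/5 ⊕ ℤ/15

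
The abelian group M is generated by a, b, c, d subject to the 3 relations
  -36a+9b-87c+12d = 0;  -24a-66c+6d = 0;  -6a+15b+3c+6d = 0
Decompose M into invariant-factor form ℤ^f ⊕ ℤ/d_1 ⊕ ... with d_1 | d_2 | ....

rank_ℚ(R)=3; free=4−3=1
SNF(R) diag = [3, 6, 6] → torsion [3, 6, 6]

Answer: M ≅ ℤ^1 ⊕ ℤ/3 ⊕ ℤ/6 ⊕ ℤ/6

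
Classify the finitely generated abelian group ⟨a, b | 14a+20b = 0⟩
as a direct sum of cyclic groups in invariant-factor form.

Answer: M ≅ ℤ^1 ⊕ ℤ/2

Derivation:
rank_ℚ(R)=1; free=2−1=1
SNF(R) diag = [2] → torsion [2]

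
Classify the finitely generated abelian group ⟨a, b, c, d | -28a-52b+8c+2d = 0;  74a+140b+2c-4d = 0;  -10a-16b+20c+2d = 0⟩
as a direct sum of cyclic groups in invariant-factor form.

Answer: M ≅ ℤ^1 ⊕ ℤ/2 ⊕ ℤ/6 ⊕ ℤ/18

Derivation:
rank_ℚ(R)=3; free=4−3=1
SNF(R) diag = [2, 6, 18] → torsion [2, 6, 18]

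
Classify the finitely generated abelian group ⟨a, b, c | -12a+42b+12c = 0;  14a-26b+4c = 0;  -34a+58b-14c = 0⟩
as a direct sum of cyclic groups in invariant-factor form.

Answer: M ≅ ℤ/2 ⊕ ℤ/6 ⊕ ℤ/6

Derivation:
rank_ℚ(R)=3; free=3−3=0
SNF(R) diag = [2, 6, 6] → torsion [2, 6, 6]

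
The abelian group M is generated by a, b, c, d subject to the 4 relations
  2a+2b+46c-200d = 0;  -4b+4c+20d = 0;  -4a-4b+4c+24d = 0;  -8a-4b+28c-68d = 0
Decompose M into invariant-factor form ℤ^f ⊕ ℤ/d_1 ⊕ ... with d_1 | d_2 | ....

Answer: M ≅ ℤ/2 ⊕ ℤ/4 ⊕ ℤ/8 ⊕ ℤ/24

Derivation:
rank_ℚ(R)=4; free=4−4=0
SNF(R) diag = [2, 4, 8, 24] → torsion [2, 4, 8, 24]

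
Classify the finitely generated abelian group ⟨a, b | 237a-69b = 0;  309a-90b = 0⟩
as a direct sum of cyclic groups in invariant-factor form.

rank_ℚ(R)=2; free=2−2=0
SNF(R) diag = [3, 3] → torsion [3, 3]

Answer: M ≅ ℤ/3 ⊕ ℤ/3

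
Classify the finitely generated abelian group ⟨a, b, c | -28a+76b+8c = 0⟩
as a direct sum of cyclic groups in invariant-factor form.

rank_ℚ(R)=1; free=3−1=2
SNF(R) diag = [4] → torsion [4]

Answer: M ≅ ℤ^2 ⊕ ℤ/4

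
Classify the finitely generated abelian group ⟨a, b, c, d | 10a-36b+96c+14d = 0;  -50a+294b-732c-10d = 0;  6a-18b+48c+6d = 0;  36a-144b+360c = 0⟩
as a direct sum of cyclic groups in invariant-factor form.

rank_ℚ(R)=4; free=4−4=0
SNF(R) diag = [2, 6, 12, 36] → torsion [2, 6, 12, 36]

Answer: M ≅ ℤ/2 ⊕ ℤ/6 ⊕ ℤ/12 ⊕ ℤ/36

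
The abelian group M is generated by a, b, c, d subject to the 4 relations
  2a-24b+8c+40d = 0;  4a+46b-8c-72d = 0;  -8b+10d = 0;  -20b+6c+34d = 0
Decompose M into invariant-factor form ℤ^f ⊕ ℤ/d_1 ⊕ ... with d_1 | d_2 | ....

Answer: M ≅ ℤ/2 ⊕ ℤ/2 ⊕ ℤ/6 ⊕ ℤ/6

Derivation:
rank_ℚ(R)=4; free=4−4=0
SNF(R) diag = [2, 2, 6, 6] → torsion [2, 2, 6, 6]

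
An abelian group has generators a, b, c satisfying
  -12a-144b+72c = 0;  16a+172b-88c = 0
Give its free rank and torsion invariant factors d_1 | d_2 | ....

rank_ℚ(R)=2; free=3−2=1
SNF(R) diag = [4, 12] → torsion [4, 12]

Answer: M ≅ ℤ^1 ⊕ ℤ/4 ⊕ ℤ/12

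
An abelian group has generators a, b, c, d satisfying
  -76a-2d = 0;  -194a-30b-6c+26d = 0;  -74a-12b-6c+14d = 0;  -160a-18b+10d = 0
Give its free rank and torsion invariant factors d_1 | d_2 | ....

rank_ℚ(R)=4; free=4−4=0
SNF(R) diag = [2, 6, 18, 36] → torsion [2, 6, 18, 36]

Answer: M ≅ ℤ/2 ⊕ ℤ/6 ⊕ ℤ/18 ⊕ ℤ/36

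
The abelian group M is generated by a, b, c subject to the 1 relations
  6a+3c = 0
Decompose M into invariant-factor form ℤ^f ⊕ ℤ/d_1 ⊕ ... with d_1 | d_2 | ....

rank_ℚ(R)=1; free=3−1=2
SNF(R) diag = [3] → torsion [3]

Answer: M ≅ ℤ^2 ⊕ ℤ/3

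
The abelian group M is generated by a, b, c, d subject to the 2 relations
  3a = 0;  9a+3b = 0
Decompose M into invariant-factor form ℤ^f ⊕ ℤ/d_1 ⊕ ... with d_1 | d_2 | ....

Answer: M ≅ ℤ^2 ⊕ ℤ/3 ⊕ ℤ/3

Derivation:
rank_ℚ(R)=2; free=4−2=2
SNF(R) diag = [3, 3] → torsion [3, 3]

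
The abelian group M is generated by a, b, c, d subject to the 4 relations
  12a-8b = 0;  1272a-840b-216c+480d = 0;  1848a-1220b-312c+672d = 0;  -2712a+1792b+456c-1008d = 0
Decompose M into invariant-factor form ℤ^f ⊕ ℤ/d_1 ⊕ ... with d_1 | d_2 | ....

rank_ℚ(R)=4; free=4−4=0
SNF(R) diag = [4, 12, 24, 48] → torsion [4, 12, 24, 48]

Answer: M ≅ ℤ/4 ⊕ ℤ/12 ⊕ ℤ/24 ⊕ ℤ/48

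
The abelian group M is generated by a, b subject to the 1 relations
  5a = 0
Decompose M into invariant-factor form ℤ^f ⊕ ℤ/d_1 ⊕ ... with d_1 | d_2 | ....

Answer: M ≅ ℤ^1 ⊕ ℤ/5

Derivation:
rank_ℚ(R)=1; free=2−1=1
SNF(R) diag = [5] → torsion [5]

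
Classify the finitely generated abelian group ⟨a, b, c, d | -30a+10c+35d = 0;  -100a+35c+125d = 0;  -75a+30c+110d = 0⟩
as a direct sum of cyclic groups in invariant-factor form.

Answer: M ≅ ℤ^1 ⊕ ℤ/5 ⊕ ℤ/5 ⊕ ℤ/5

Derivation:
rank_ℚ(R)=3; free=4−3=1
SNF(R) diag = [5, 5, 5] → torsion [5, 5, 5]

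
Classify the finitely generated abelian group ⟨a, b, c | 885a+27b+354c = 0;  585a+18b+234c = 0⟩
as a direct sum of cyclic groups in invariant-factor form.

Answer: M ≅ ℤ^1 ⊕ ℤ/3 ⊕ ℤ/9

Derivation:
rank_ℚ(R)=2; free=3−2=1
SNF(R) diag = [3, 9] → torsion [3, 9]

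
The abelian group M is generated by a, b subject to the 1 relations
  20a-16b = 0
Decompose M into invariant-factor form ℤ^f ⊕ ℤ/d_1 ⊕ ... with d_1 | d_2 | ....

rank_ℚ(R)=1; free=2−1=1
SNF(R) diag = [4] → torsion [4]

Answer: M ≅ ℤ^1 ⊕ ℤ/4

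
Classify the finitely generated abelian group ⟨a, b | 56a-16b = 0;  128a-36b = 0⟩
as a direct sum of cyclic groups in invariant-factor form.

rank_ℚ(R)=2; free=2−2=0
SNF(R) diag = [4, 8] → torsion [4, 8]

Answer: M ≅ ℤ/4 ⊕ ℤ/8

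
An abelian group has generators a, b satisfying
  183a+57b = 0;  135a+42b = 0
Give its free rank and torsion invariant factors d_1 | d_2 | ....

rank_ℚ(R)=2; free=2−2=0
SNF(R) diag = [3, 3] → torsion [3, 3]

Answer: M ≅ ℤ/3 ⊕ ℤ/3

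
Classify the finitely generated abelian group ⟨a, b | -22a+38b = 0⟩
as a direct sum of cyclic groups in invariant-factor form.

rank_ℚ(R)=1; free=2−1=1
SNF(R) diag = [2] → torsion [2]

Answer: M ≅ ℤ^1 ⊕ ℤ/2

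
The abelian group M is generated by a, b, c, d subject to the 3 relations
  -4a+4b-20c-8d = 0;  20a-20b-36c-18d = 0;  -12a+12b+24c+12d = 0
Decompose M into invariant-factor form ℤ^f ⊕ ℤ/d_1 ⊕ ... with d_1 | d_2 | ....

rank_ℚ(R)=3; free=4−3=1
SNF(R) diag = [2, 4, 12] → torsion [2, 4, 12]

Answer: M ≅ ℤ^1 ⊕ ℤ/2 ⊕ ℤ/4 ⊕ ℤ/12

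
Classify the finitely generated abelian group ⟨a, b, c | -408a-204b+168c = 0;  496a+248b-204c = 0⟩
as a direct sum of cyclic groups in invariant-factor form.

Answer: M ≅ ℤ^1 ⊕ ℤ/4 ⊕ ℤ/12

Derivation:
rank_ℚ(R)=2; free=3−2=1
SNF(R) diag = [4, 12] → torsion [4, 12]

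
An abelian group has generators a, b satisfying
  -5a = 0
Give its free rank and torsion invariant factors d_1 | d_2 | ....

rank_ℚ(R)=1; free=2−1=1
SNF(R) diag = [5] → torsion [5]

Answer: M ≅ ℤ^1 ⊕ ℤ/5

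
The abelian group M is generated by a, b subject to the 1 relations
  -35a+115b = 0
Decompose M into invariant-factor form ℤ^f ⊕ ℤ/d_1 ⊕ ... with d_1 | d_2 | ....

Answer: M ≅ ℤ^1 ⊕ ℤ/5

Derivation:
rank_ℚ(R)=1; free=2−1=1
SNF(R) diag = [5] → torsion [5]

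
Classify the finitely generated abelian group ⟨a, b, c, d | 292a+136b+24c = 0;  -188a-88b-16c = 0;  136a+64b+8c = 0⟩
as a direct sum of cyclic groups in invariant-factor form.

Answer: M ≅ ℤ^1 ⊕ ℤ/4 ⊕ ℤ/8 ⊕ ℤ/16

Derivation:
rank_ℚ(R)=3; free=4−3=1
SNF(R) diag = [4, 8, 16] → torsion [4, 8, 16]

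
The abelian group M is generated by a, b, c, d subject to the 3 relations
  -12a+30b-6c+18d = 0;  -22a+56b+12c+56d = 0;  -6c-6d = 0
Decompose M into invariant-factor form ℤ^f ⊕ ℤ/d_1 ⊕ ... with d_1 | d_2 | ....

rank_ℚ(R)=3; free=4−3=1
SNF(R) diag = [2, 6, 6] → torsion [2, 6, 6]

Answer: M ≅ ℤ^1 ⊕ ℤ/2 ⊕ ℤ/6 ⊕ ℤ/6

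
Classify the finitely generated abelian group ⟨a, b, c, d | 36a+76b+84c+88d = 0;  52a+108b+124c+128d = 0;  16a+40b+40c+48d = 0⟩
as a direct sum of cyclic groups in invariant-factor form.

Answer: M ≅ ℤ^1 ⊕ ℤ/4 ⊕ ℤ/8 ⊕ ℤ/24

Derivation:
rank_ℚ(R)=3; free=4−3=1
SNF(R) diag = [4, 8, 24] → torsion [4, 8, 24]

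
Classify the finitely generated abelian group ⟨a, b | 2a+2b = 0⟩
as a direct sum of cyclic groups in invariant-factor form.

Answer: M ≅ ℤ^1 ⊕ ℤ/2

Derivation:
rank_ℚ(R)=1; free=2−1=1
SNF(R) diag = [2] → torsion [2]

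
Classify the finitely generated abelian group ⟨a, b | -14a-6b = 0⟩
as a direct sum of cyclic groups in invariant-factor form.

rank_ℚ(R)=1; free=2−1=1
SNF(R) diag = [2] → torsion [2]

Answer: M ≅ ℤ^1 ⊕ ℤ/2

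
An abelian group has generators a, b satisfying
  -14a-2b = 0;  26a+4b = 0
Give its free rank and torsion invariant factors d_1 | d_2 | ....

rank_ℚ(R)=2; free=2−2=0
SNF(R) diag = [2, 2] → torsion [2, 2]

Answer: M ≅ ℤ/2 ⊕ ℤ/2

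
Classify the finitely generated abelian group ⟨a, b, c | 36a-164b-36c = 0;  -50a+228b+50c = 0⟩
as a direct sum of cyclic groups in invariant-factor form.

Answer: M ≅ ℤ^1 ⊕ ℤ/2 ⊕ ℤ/4

Derivation:
rank_ℚ(R)=2; free=3−2=1
SNF(R) diag = [2, 4] → torsion [2, 4]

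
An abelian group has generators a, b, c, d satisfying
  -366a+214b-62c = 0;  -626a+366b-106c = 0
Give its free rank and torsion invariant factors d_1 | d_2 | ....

Answer: M ≅ ℤ^2 ⊕ ℤ/2 ⊕ ℤ/4

Derivation:
rank_ℚ(R)=2; free=4−2=2
SNF(R) diag = [2, 4] → torsion [2, 4]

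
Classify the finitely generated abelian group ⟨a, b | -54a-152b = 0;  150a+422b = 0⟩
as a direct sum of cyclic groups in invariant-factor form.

Answer: M ≅ ℤ/2 ⊕ ℤ/6

Derivation:
rank_ℚ(R)=2; free=2−2=0
SNF(R) diag = [2, 6] → torsion [2, 6]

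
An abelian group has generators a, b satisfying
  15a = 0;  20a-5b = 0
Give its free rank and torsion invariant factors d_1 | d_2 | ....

rank_ℚ(R)=2; free=2−2=0
SNF(R) diag = [5, 15] → torsion [5, 15]

Answer: M ≅ ℤ/5 ⊕ ℤ/15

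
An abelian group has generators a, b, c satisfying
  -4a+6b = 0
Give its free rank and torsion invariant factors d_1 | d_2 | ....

Answer: M ≅ ℤ^2 ⊕ ℤ/2

Derivation:
rank_ℚ(R)=1; free=3−1=2
SNF(R) diag = [2] → torsion [2]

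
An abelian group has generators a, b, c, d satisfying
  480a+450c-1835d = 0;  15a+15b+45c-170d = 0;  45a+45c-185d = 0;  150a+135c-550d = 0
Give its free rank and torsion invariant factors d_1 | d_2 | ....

Answer: M ≅ ℤ/5 ⊕ ℤ/15 ⊕ ℤ/15 ⊕ ℤ/45

Derivation:
rank_ℚ(R)=4; free=4−4=0
SNF(R) diag = [5, 15, 15, 45] → torsion [5, 15, 15, 45]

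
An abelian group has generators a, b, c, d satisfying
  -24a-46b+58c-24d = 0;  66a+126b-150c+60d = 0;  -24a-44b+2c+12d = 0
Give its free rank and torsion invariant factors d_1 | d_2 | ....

Answer: M ≅ ℤ^1 ⊕ ℤ/2 ⊕ ℤ/6 ⊕ ℤ/6

Derivation:
rank_ℚ(R)=3; free=4−3=1
SNF(R) diag = [2, 6, 6] → torsion [2, 6, 6]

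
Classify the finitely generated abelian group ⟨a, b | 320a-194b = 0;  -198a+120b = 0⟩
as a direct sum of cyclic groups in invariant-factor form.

Answer: M ≅ ℤ/2 ⊕ ℤ/6

Derivation:
rank_ℚ(R)=2; free=2−2=0
SNF(R) diag = [2, 6] → torsion [2, 6]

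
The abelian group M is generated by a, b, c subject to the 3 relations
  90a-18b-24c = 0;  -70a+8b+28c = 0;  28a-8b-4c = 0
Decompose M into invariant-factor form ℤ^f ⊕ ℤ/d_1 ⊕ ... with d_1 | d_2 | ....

rank_ℚ(R)=3; free=3−3=0
SNF(R) diag = [2, 6, 12] → torsion [2, 6, 12]

Answer: M ≅ ℤ/2 ⊕ ℤ/6 ⊕ ℤ/12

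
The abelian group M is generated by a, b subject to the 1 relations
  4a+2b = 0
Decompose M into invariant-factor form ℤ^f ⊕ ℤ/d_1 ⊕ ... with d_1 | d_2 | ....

rank_ℚ(R)=1; free=2−1=1
SNF(R) diag = [2] → torsion [2]

Answer: M ≅ ℤ^1 ⊕ ℤ/2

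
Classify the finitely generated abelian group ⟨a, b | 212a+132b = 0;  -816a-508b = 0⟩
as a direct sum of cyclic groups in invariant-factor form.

Answer: M ≅ ℤ/4 ⊕ ℤ/4

Derivation:
rank_ℚ(R)=2; free=2−2=0
SNF(R) diag = [4, 4] → torsion [4, 4]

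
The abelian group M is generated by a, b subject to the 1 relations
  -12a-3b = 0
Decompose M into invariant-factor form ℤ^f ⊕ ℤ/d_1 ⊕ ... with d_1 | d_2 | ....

rank_ℚ(R)=1; free=2−1=1
SNF(R) diag = [3] → torsion [3]

Answer: M ≅ ℤ^1 ⊕ ℤ/3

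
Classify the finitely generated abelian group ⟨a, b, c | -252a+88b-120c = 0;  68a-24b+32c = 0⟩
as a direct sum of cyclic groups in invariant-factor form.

rank_ℚ(R)=2; free=3−2=1
SNF(R) diag = [4, 8] → torsion [4, 8]

Answer: M ≅ ℤ^1 ⊕ ℤ/4 ⊕ ℤ/8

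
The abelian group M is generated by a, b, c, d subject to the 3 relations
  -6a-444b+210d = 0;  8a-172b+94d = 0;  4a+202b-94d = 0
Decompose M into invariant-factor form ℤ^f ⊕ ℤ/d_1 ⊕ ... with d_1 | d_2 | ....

rank_ℚ(R)=3; free=4−3=1
SNF(R) diag = [2, 6, 6] → torsion [2, 6, 6]

Answer: M ≅ ℤ^1 ⊕ ℤ/2 ⊕ ℤ/6 ⊕ ℤ/6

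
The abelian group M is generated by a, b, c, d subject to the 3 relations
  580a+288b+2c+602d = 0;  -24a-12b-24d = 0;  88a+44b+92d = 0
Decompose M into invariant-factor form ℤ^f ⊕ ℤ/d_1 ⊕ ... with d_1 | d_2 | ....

rank_ℚ(R)=3; free=4−3=1
SNF(R) diag = [2, 4, 12] → torsion [2, 4, 12]

Answer: M ≅ ℤ^1 ⊕ ℤ/2 ⊕ ℤ/4 ⊕ ℤ/12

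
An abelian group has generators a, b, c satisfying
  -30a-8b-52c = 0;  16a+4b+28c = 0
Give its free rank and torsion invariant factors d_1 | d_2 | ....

rank_ℚ(R)=2; free=3−2=1
SNF(R) diag = [2, 4] → torsion [2, 4]

Answer: M ≅ ℤ^1 ⊕ ℤ/2 ⊕ ℤ/4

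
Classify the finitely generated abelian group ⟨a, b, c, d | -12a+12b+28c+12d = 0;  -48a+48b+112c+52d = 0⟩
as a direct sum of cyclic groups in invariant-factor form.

rank_ℚ(R)=2; free=4−2=2
SNF(R) diag = [4, 4] → torsion [4, 4]

Answer: M ≅ ℤ^2 ⊕ ℤ/4 ⊕ ℤ/4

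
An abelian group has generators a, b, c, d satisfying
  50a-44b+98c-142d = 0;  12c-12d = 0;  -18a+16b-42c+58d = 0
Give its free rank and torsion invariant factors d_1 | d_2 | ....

rank_ℚ(R)=3; free=4−3=1
SNF(R) diag = [2, 4, 12] → torsion [2, 4, 12]

Answer: M ≅ ℤ^1 ⊕ ℤ/2 ⊕ ℤ/4 ⊕ ℤ/12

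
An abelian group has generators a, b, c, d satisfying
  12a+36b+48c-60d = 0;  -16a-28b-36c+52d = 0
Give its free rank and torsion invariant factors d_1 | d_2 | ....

rank_ℚ(R)=2; free=4−2=2
SNF(R) diag = [4, 12] → torsion [4, 12]

Answer: M ≅ ℤ^2 ⊕ ℤ/4 ⊕ ℤ/12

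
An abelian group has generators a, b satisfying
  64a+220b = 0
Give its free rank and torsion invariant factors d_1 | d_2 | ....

Answer: M ≅ ℤ^1 ⊕ ℤ/4

Derivation:
rank_ℚ(R)=1; free=2−1=1
SNF(R) diag = [4] → torsion [4]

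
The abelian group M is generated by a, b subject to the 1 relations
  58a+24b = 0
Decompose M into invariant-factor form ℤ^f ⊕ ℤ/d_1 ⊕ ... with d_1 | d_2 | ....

rank_ℚ(R)=1; free=2−1=1
SNF(R) diag = [2] → torsion [2]

Answer: M ≅ ℤ^1 ⊕ ℤ/2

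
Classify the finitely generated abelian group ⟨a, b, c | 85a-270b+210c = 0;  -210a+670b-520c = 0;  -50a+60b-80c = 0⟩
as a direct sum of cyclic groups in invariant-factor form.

rank_ℚ(R)=3; free=3−3=0
SNF(R) diag = [5, 10, 20] → torsion [5, 10, 20]

Answer: M ≅ ℤ/5 ⊕ ℤ/10 ⊕ ℤ/20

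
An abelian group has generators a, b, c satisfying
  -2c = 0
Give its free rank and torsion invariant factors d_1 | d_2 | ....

rank_ℚ(R)=1; free=3−1=2
SNF(R) diag = [2] → torsion [2]

Answer: M ≅ ℤ^2 ⊕ ℤ/2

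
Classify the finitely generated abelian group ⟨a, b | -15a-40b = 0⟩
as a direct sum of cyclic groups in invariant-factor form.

rank_ℚ(R)=1; free=2−1=1
SNF(R) diag = [5] → torsion [5]

Answer: M ≅ ℤ^1 ⊕ ℤ/5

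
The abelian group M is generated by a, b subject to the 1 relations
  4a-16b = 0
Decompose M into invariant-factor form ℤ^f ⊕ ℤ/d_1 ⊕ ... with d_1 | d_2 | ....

rank_ℚ(R)=1; free=2−1=1
SNF(R) diag = [4] → torsion [4]

Answer: M ≅ ℤ^1 ⊕ ℤ/4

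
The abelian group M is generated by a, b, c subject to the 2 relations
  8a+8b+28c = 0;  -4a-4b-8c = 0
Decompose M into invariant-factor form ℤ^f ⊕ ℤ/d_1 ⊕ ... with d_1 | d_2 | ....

rank_ℚ(R)=2; free=3−2=1
SNF(R) diag = [4, 12] → torsion [4, 12]

Answer: M ≅ ℤ^1 ⊕ ℤ/4 ⊕ ℤ/12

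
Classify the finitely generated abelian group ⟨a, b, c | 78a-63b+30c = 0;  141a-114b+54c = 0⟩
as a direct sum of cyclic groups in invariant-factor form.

Answer: M ≅ ℤ^1 ⊕ ℤ/3 ⊕ ℤ/3

Derivation:
rank_ℚ(R)=2; free=3−2=1
SNF(R) diag = [3, 3] → torsion [3, 3]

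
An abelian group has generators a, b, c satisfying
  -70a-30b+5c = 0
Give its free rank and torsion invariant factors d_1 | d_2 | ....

rank_ℚ(R)=1; free=3−1=2
SNF(R) diag = [5] → torsion [5]

Answer: M ≅ ℤ^2 ⊕ ℤ/5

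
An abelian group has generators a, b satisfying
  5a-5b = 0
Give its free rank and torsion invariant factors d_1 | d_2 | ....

rank_ℚ(R)=1; free=2−1=1
SNF(R) diag = [5] → torsion [5]

Answer: M ≅ ℤ^1 ⊕ ℤ/5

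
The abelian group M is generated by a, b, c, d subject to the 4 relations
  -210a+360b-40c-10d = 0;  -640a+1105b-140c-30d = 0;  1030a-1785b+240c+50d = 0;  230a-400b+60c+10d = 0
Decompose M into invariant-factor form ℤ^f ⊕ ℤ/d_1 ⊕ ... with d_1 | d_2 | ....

rank_ℚ(R)=4; free=4−4=0
SNF(R) diag = [5, 10, 10, 20] → torsion [5, 10, 10, 20]

Answer: M ≅ ℤ/5 ⊕ ℤ/10 ⊕ ℤ/10 ⊕ ℤ/20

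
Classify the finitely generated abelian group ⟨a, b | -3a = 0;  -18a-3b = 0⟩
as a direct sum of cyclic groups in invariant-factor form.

Answer: M ≅ ℤ/3 ⊕ ℤ/3

Derivation:
rank_ℚ(R)=2; free=2−2=0
SNF(R) diag = [3, 3] → torsion [3, 3]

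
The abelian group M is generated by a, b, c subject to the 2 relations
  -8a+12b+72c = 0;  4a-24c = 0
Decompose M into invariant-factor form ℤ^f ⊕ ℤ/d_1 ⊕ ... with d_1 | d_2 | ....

rank_ℚ(R)=2; free=3−2=1
SNF(R) diag = [4, 12] → torsion [4, 12]

Answer: M ≅ ℤ^1 ⊕ ℤ/4 ⊕ ℤ/12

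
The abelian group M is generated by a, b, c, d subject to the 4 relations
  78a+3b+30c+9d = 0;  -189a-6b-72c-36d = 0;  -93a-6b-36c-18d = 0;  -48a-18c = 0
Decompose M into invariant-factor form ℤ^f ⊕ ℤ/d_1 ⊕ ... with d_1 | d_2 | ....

Answer: M ≅ ℤ/3 ⊕ ℤ/3 ⊕ ℤ/6 ⊕ ℤ/18

Derivation:
rank_ℚ(R)=4; free=4−4=0
SNF(R) diag = [3, 3, 6, 18] → torsion [3, 3, 6, 18]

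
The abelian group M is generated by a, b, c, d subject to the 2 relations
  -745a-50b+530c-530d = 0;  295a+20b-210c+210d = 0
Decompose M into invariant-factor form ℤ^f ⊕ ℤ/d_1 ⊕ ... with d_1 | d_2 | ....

Answer: M ≅ ℤ^2 ⊕ ℤ/5 ⊕ ℤ/10

Derivation:
rank_ℚ(R)=2; free=4−2=2
SNF(R) diag = [5, 10] → torsion [5, 10]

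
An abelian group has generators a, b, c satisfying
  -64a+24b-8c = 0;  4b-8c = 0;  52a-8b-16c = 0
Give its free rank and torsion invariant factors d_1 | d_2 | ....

rank_ℚ(R)=3; free=3−3=0
SNF(R) diag = [4, 4, 8] → torsion [4, 4, 8]

Answer: M ≅ ℤ/4 ⊕ ℤ/4 ⊕ ℤ/8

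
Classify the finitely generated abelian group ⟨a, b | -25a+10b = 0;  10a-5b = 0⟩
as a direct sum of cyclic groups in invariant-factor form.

Answer: M ≅ ℤ/5 ⊕ ℤ/5

Derivation:
rank_ℚ(R)=2; free=2−2=0
SNF(R) diag = [5, 5] → torsion [5, 5]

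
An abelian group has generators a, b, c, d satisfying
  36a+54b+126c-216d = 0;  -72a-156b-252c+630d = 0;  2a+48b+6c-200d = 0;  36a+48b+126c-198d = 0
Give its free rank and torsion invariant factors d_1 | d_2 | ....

Answer: M ≅ ℤ/2 ⊕ ℤ/6 ⊕ ℤ/18 ⊕ ℤ/54

Derivation:
rank_ℚ(R)=4; free=4−4=0
SNF(R) diag = [2, 6, 18, 54] → torsion [2, 6, 18, 54]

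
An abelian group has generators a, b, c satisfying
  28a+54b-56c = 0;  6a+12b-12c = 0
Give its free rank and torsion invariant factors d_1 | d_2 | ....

Answer: M ≅ ℤ^1 ⊕ ℤ/2 ⊕ ℤ/6

Derivation:
rank_ℚ(R)=2; free=3−2=1
SNF(R) diag = [2, 6] → torsion [2, 6]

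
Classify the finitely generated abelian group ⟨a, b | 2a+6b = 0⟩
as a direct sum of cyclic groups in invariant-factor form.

Answer: M ≅ ℤ^1 ⊕ ℤ/2

Derivation:
rank_ℚ(R)=1; free=2−1=1
SNF(R) diag = [2] → torsion [2]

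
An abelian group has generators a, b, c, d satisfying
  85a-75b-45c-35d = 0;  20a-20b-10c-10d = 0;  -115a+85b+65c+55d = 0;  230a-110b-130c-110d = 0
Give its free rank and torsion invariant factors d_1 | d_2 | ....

Answer: M ≅ ℤ/5 ⊕ ℤ/10 ⊕ ℤ/20 ⊕ ℤ/60

Derivation:
rank_ℚ(R)=4; free=4−4=0
SNF(R) diag = [5, 10, 20, 60] → torsion [5, 10, 20, 60]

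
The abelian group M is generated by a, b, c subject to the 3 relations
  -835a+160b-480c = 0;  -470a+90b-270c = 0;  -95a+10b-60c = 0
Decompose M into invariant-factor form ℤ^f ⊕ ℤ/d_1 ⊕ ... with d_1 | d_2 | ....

rank_ℚ(R)=3; free=3−3=0
SNF(R) diag = [5, 10, 30] → torsion [5, 10, 30]

Answer: M ≅ ℤ/5 ⊕ ℤ/10 ⊕ ℤ/30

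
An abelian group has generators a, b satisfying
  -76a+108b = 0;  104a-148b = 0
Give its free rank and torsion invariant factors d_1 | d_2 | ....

Answer: M ≅ ℤ/4 ⊕ ℤ/4

Derivation:
rank_ℚ(R)=2; free=2−2=0
SNF(R) diag = [4, 4] → torsion [4, 4]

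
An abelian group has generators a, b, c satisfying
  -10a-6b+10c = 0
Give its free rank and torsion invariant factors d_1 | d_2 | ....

Answer: M ≅ ℤ^2 ⊕ ℤ/2

Derivation:
rank_ℚ(R)=1; free=3−1=2
SNF(R) diag = [2] → torsion [2]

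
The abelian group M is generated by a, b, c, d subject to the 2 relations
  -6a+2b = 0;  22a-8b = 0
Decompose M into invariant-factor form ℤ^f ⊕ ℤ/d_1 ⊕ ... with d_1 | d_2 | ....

rank_ℚ(R)=2; free=4−2=2
SNF(R) diag = [2, 2] → torsion [2, 2]

Answer: M ≅ ℤ^2 ⊕ ℤ/2 ⊕ ℤ/2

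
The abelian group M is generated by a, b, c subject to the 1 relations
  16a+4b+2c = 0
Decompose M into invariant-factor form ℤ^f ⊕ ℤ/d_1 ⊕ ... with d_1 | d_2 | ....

rank_ℚ(R)=1; free=3−1=2
SNF(R) diag = [2] → torsion [2]

Answer: M ≅ ℤ^2 ⊕ ℤ/2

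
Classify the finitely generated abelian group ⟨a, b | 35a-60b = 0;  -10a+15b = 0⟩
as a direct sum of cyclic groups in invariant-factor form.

rank_ℚ(R)=2; free=2−2=0
SNF(R) diag = [5, 15] → torsion [5, 15]

Answer: M ≅ ℤ/5 ⊕ ℤ/15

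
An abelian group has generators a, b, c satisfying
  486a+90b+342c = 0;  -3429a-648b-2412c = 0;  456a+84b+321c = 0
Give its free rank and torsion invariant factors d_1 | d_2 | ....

rank_ℚ(R)=3; free=3−3=0
SNF(R) diag = [3, 9, 18] → torsion [3, 9, 18]

Answer: M ≅ ℤ/3 ⊕ ℤ/9 ⊕ ℤ/18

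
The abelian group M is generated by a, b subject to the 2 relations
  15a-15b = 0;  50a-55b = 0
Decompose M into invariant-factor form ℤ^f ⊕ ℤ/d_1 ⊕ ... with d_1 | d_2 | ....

Answer: M ≅ ℤ/5 ⊕ ℤ/15

Derivation:
rank_ℚ(R)=2; free=2−2=0
SNF(R) diag = [5, 15] → torsion [5, 15]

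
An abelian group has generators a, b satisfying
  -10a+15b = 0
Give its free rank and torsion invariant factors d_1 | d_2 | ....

rank_ℚ(R)=1; free=2−1=1
SNF(R) diag = [5] → torsion [5]

Answer: M ≅ ℤ^1 ⊕ ℤ/5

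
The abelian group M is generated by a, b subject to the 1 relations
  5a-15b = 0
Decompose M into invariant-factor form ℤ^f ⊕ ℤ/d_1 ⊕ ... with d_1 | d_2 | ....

rank_ℚ(R)=1; free=2−1=1
SNF(R) diag = [5] → torsion [5]

Answer: M ≅ ℤ^1 ⊕ ℤ/5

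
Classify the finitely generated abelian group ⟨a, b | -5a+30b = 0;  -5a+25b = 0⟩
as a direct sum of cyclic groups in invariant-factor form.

Answer: M ≅ ℤ/5 ⊕ ℤ/5

Derivation:
rank_ℚ(R)=2; free=2−2=0
SNF(R) diag = [5, 5] → torsion [5, 5]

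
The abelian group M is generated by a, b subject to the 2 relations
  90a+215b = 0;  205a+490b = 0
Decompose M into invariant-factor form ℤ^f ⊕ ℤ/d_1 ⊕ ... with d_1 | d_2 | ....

rank_ℚ(R)=2; free=2−2=0
SNF(R) diag = [5, 5] → torsion [5, 5]

Answer: M ≅ ℤ/5 ⊕ ℤ/5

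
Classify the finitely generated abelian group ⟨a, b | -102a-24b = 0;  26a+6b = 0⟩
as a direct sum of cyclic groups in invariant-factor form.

Answer: M ≅ ℤ/2 ⊕ ℤ/6

Derivation:
rank_ℚ(R)=2; free=2−2=0
SNF(R) diag = [2, 6] → torsion [2, 6]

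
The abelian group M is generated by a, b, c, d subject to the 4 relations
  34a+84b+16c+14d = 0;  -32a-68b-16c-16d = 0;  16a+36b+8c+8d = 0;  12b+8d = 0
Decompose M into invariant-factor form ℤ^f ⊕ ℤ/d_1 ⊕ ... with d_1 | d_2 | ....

rank_ℚ(R)=4; free=4−4=0
SNF(R) diag = [2, 4, 8, 8] → torsion [2, 4, 8, 8]

Answer: M ≅ ℤ/2 ⊕ ℤ/4 ⊕ ℤ/8 ⊕ ℤ/8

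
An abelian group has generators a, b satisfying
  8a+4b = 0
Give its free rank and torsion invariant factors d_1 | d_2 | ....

rank_ℚ(R)=1; free=2−1=1
SNF(R) diag = [4] → torsion [4]

Answer: M ≅ ℤ^1 ⊕ ℤ/4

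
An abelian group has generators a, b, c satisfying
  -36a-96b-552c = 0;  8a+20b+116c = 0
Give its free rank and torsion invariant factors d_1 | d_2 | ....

rank_ℚ(R)=2; free=3−2=1
SNF(R) diag = [4, 12] → torsion [4, 12]

Answer: M ≅ ℤ^1 ⊕ ℤ/4 ⊕ ℤ/12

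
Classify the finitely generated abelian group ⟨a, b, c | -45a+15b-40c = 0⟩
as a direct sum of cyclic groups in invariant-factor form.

rank_ℚ(R)=1; free=3−1=2
SNF(R) diag = [5] → torsion [5]

Answer: M ≅ ℤ^2 ⊕ ℤ/5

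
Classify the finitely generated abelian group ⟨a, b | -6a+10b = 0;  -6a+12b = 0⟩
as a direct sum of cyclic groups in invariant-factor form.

Answer: M ≅ ℤ/2 ⊕ ℤ/6

Derivation:
rank_ℚ(R)=2; free=2−2=0
SNF(R) diag = [2, 6] → torsion [2, 6]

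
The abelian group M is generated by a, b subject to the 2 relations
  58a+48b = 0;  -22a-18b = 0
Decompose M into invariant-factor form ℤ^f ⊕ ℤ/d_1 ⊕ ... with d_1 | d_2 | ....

Answer: M ≅ ℤ/2 ⊕ ℤ/6

Derivation:
rank_ℚ(R)=2; free=2−2=0
SNF(R) diag = [2, 6] → torsion [2, 6]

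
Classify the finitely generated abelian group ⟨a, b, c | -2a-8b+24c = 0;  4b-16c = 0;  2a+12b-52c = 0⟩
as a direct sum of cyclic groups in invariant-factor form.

Answer: M ≅ ℤ/2 ⊕ ℤ/4 ⊕ ℤ/12

Derivation:
rank_ℚ(R)=3; free=3−3=0
SNF(R) diag = [2, 4, 12] → torsion [2, 4, 12]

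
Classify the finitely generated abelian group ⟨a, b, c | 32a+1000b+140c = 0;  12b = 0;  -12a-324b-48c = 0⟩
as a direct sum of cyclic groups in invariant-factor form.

Answer: M ≅ ℤ/4 ⊕ ℤ/12 ⊕ ℤ/36

Derivation:
rank_ℚ(R)=3; free=3−3=0
SNF(R) diag = [4, 12, 36] → torsion [4, 12, 36]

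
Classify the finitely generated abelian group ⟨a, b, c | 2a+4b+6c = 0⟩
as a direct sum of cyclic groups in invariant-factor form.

rank_ℚ(R)=1; free=3−1=2
SNF(R) diag = [2] → torsion [2]

Answer: M ≅ ℤ^2 ⊕ ℤ/2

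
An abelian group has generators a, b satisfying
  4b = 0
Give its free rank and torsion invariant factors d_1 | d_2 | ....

Answer: M ≅ ℤ^1 ⊕ ℤ/4

Derivation:
rank_ℚ(R)=1; free=2−1=1
SNF(R) diag = [4] → torsion [4]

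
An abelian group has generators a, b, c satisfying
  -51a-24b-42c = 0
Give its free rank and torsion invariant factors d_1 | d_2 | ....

rank_ℚ(R)=1; free=3−1=2
SNF(R) diag = [3] → torsion [3]

Answer: M ≅ ℤ^2 ⊕ ℤ/3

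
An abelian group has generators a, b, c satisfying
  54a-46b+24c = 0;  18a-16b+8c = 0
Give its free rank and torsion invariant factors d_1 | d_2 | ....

Answer: M ≅ ℤ^1 ⊕ ℤ/2 ⊕ ℤ/2

Derivation:
rank_ℚ(R)=2; free=3−2=1
SNF(R) diag = [2, 2] → torsion [2, 2]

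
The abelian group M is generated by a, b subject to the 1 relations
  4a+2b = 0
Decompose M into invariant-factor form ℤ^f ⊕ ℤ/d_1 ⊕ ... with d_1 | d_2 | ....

Answer: M ≅ ℤ^1 ⊕ ℤ/2

Derivation:
rank_ℚ(R)=1; free=2−1=1
SNF(R) diag = [2] → torsion [2]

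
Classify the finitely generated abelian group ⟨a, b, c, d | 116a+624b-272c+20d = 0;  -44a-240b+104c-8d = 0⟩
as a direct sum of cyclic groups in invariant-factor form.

rank_ℚ(R)=2; free=4−2=2
SNF(R) diag = [4, 12] → torsion [4, 12]

Answer: M ≅ ℤ^2 ⊕ ℤ/4 ⊕ ℤ/12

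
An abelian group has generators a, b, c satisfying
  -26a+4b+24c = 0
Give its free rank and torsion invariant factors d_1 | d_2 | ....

Answer: M ≅ ℤ^2 ⊕ ℤ/2

Derivation:
rank_ℚ(R)=1; free=3−1=2
SNF(R) diag = [2] → torsion [2]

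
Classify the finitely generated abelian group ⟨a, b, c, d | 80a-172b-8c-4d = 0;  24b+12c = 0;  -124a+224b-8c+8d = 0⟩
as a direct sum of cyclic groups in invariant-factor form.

Answer: M ≅ ℤ^1 ⊕ ℤ/4 ⊕ ℤ/12 ⊕ ℤ/36

Derivation:
rank_ℚ(R)=3; free=4−3=1
SNF(R) diag = [4, 12, 36] → torsion [4, 12, 36]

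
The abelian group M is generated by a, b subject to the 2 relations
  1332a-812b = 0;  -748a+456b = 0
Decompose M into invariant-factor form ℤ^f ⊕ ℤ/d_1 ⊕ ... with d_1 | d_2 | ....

rank_ℚ(R)=2; free=2−2=0
SNF(R) diag = [4, 4] → torsion [4, 4]

Answer: M ≅ ℤ/4 ⊕ ℤ/4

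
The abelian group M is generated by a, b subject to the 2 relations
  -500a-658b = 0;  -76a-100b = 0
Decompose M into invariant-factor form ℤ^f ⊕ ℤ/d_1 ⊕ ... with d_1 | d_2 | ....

rank_ℚ(R)=2; free=2−2=0
SNF(R) diag = [2, 4] → torsion [2, 4]

Answer: M ≅ ℤ/2 ⊕ ℤ/4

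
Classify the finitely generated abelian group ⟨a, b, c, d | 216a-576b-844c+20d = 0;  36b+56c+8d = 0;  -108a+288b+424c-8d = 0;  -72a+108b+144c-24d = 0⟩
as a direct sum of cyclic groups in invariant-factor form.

rank_ℚ(R)=4; free=4−4=0
SNF(R) diag = [4, 12, 36, 72] → torsion [4, 12, 36, 72]

Answer: M ≅ ℤ/4 ⊕ ℤ/12 ⊕ ℤ/36 ⊕ ℤ/72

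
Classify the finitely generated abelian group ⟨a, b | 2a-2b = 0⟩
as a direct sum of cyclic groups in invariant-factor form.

Answer: M ≅ ℤ^1 ⊕ ℤ/2

Derivation:
rank_ℚ(R)=1; free=2−1=1
SNF(R) diag = [2] → torsion [2]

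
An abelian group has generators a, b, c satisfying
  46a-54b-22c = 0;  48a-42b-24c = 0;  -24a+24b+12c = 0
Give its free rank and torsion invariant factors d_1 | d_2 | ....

rank_ℚ(R)=3; free=3−3=0
SNF(R) diag = [2, 6, 12] → torsion [2, 6, 12]

Answer: M ≅ ℤ/2 ⊕ ℤ/6 ⊕ ℤ/12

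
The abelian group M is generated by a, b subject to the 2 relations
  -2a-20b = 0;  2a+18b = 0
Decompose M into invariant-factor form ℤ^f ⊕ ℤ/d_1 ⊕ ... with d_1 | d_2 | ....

rank_ℚ(R)=2; free=2−2=0
SNF(R) diag = [2, 2] → torsion [2, 2]

Answer: M ≅ ℤ/2 ⊕ ℤ/2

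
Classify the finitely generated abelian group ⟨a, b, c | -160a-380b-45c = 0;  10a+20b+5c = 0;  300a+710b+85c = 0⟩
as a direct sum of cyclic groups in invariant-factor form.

Answer: M ≅ ℤ/5 ⊕ ℤ/10 ⊕ ℤ/10

Derivation:
rank_ℚ(R)=3; free=3−3=0
SNF(R) diag = [5, 10, 10] → torsion [5, 10, 10]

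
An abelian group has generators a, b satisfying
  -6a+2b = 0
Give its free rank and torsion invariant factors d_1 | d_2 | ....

Answer: M ≅ ℤ^1 ⊕ ℤ/2

Derivation:
rank_ℚ(R)=1; free=2−1=1
SNF(R) diag = [2] → torsion [2]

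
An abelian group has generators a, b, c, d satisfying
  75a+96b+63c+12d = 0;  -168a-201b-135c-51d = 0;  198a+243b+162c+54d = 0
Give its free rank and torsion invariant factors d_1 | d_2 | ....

rank_ℚ(R)=3; free=4−3=1
SNF(R) diag = [3, 9, 9] → torsion [3, 9, 9]

Answer: M ≅ ℤ^1 ⊕ ℤ/3 ⊕ ℤ/9 ⊕ ℤ/9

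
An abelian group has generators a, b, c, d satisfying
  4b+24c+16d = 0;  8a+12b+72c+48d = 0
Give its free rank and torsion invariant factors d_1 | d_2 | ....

rank_ℚ(R)=2; free=4−2=2
SNF(R) diag = [4, 8] → torsion [4, 8]

Answer: M ≅ ℤ^2 ⊕ ℤ/4 ⊕ ℤ/8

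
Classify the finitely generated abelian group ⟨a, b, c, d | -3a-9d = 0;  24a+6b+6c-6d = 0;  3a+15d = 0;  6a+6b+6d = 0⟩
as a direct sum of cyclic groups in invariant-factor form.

rank_ℚ(R)=4; free=4−4=0
SNF(R) diag = [3, 6, 6, 6] → torsion [3, 6, 6, 6]

Answer: M ≅ ℤ/3 ⊕ ℤ/6 ⊕ ℤ/6 ⊕ ℤ/6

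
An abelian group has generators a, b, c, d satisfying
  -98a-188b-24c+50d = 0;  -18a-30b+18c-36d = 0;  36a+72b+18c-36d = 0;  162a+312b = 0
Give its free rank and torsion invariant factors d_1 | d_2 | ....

Answer: M ≅ ℤ/2 ⊕ ℤ/6 ⊕ ℤ/18 ⊕ ℤ/54

Derivation:
rank_ℚ(R)=4; free=4−4=0
SNF(R) diag = [2, 6, 18, 54] → torsion [2, 6, 18, 54]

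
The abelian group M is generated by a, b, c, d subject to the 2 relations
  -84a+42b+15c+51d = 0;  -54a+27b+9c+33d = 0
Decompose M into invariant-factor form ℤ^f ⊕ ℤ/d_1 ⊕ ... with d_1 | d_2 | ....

rank_ℚ(R)=2; free=4−2=2
SNF(R) diag = [3, 3] → torsion [3, 3]

Answer: M ≅ ℤ^2 ⊕ ℤ/3 ⊕ ℤ/3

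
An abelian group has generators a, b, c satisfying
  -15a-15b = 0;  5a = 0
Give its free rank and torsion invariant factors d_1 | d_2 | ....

Answer: M ≅ ℤ^1 ⊕ ℤ/5 ⊕ ℤ/15

Derivation:
rank_ℚ(R)=2; free=3−2=1
SNF(R) diag = [5, 15] → torsion [5, 15]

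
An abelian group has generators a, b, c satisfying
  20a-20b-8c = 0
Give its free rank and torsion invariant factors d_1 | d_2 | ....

Answer: M ≅ ℤ^2 ⊕ ℤ/4

Derivation:
rank_ℚ(R)=1; free=3−1=2
SNF(R) diag = [4] → torsion [4]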